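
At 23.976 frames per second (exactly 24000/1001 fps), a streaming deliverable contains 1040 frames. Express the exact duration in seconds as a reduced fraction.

Running time = 1040 ÷ (24000/1001) = 1040 × 1001/24000 = 13013/300 s.

13013/300 seconds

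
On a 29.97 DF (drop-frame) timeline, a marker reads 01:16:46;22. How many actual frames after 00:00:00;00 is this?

As if non-drop at 30 labels/s: (1 × 3600 + 16 × 60 + 46) × 30 + 22 = 138202.
Minute boundaries passed: 76; those not divisible by 10: 76 − 7 = 69; dropped labels = 2 × 69 = 138.
Actual frame index = 138202 − 138 = 138064.

138064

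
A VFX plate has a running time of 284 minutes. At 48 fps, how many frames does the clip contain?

817920 frames

284 min = 17040 s.
Frames = 17040 × 48 = 817920.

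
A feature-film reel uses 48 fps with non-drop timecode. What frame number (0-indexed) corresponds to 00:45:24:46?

Total seconds to the label: (0 × 3600 + 45 × 60 + 24) = 2724.
Frame index = 2724 × 48 + 46 = 130798.

130798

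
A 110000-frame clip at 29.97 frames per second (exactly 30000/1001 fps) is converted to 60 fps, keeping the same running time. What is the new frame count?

Target frames = source frames × (target rate / source rate) = 110000 × (60)/(30000/1001) = 110000 × 1001/500 = 220220.

220220 frames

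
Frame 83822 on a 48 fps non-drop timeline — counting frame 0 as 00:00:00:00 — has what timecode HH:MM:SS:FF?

83822 ÷ 48 = 1746 full seconds, remainder 14 frames.
1746 s = 0 h 29 min 6 s.
Timecode: 00:29:06:14.

00:29:06:14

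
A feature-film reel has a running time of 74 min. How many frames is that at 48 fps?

74 min = 4440 s.
Frames = 4440 × 48 = 213120.

213120 frames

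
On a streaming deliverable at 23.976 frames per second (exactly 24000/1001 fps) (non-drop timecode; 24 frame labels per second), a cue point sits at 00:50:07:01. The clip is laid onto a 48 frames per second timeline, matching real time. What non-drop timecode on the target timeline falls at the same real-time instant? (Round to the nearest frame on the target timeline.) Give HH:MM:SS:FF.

00:50:10:02

Source frame index: (0×3600 + 50×60 + 7) × 24 + 1 = 72169.
Real time: 72169 / (24000/1001) = 72241169/24000 s.
Target frame: (72241169/24000) × (48) = 72241169/500 ≈ 144482.338 → 144482.
At 48 labels/s: frame 144482 → 00:50:10:02.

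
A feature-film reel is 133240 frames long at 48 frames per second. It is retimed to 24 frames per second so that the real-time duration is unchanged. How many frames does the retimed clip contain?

Frames at target rate = 133240 × (24) / (48) = 66620.

66620 frames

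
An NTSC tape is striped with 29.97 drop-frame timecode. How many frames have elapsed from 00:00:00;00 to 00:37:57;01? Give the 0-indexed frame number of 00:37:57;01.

As if non-drop at 30 labels/s: (0 × 3600 + 37 × 60 + 57) × 30 + 1 = 68311.
Minute boundaries passed: 37; those not divisible by 10: 37 − 3 = 34; dropped labels = 2 × 34 = 68.
Actual frame index = 68311 − 68 = 68243.

68243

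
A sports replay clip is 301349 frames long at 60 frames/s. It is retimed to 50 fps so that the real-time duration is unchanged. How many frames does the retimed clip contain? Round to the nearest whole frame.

Frames at target rate = 301349 × (50) / (60) = 1506745/6 ≈ 251124.167.
Nearest whole frame: 251124.

251124 frames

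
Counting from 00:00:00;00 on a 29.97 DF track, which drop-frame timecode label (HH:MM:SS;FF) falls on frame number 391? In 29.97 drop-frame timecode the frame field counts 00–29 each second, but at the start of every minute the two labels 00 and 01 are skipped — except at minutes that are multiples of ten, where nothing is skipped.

00:00:13;01

Ten DF minutes hold 17982 frames, so frame 391 lies in block 0 (frames 0–17981) with 391 frames into that block.
The block's first minute is 1800 frames and the rest 1798 each; 391 frames reaches minute 0, so 0 × 18 + 0 × 2 = 0 labels have been skipped so far.
Adding those back, label number 391 + 0 = 391 at 30 labels/s is 13 s + 1 f = 0 h 0 min 13 s frame 1, i.e. 00:00:13;01.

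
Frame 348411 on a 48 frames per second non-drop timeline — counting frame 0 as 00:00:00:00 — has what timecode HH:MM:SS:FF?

348411 ÷ 48 = 7258 full seconds, remainder 27 frames.
7258 s = 2 h 0 min 58 s.
Timecode: 02:00:58:27.

02:00:58:27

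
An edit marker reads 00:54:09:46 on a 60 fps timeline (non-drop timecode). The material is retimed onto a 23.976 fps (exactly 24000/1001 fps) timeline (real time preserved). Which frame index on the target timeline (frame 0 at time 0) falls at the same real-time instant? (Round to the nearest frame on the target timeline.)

Source frame index: (0×3600 + 54×60 + 9) × 60 + 46 = 194986.
Real time: 194986 / (60) = 97493/30 s.
Target frame: (97493/30) × (24000/1001) = 7090400/91 ≈ 77916.484 → 77916.

frame 77916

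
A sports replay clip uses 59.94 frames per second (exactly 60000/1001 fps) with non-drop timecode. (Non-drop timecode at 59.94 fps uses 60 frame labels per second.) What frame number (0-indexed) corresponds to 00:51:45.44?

186344

Total seconds to the label: (0 × 3600 + 51 × 60 + 45) = 3105.
Frame index = 3105 × 60 + 44 = 186344.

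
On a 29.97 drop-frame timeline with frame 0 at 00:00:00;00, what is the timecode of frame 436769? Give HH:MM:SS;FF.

04:02:53;15

Each 10-minute DF block holds 10 × 60 × 30 − 9 × 2 = 17982 frames. 436769 ÷ 17982 → 24 full blocks, remainder 5201.
Within the partial block the first minute is 1800 frames and each further minute 1798, so 2 further minute boundaries passed. Total skipped labels = 18 × 24 + 2 × 2 = 436.
Non-drop label index = 436769 + 436 = 437205; at 30 labels/s that is 04:02:53:15, i.e. DF 04:02:53;15.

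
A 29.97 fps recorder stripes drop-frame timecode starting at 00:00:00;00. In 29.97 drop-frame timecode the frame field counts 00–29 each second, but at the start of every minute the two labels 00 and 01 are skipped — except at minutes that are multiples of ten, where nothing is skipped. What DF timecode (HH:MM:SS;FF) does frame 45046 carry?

Ten DF minutes hold 17982 frames, so frame 45046 lies in block 2 (frames 35964–53945) with 9082 frames into that block.
The block's first minute is 1800 frames and the rest 1798 each; 9082 frames reaches minute 5, so 2 × 18 + 5 × 2 = 46 labels have been skipped so far.
Adding those back, label number 45046 + 46 = 45092 at 30 labels/s is 1503 s + 2 f = 0 h 25 min 3 s frame 2, i.e. 00:25:03;02.

00:25:03;02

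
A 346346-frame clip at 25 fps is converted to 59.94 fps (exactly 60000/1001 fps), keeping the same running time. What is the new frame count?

Target frames = source frames × (target rate / source rate) = 346346 × (60000/1001)/(25) = 346346 × 2400/1001 = 830400.

830400 frames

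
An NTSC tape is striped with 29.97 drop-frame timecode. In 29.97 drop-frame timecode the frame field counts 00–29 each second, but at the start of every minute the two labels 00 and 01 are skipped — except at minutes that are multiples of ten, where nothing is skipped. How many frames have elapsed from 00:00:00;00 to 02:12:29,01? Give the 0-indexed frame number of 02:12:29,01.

238233

As if non-drop at 30 labels/s: (2 × 3600 + 12 × 60 + 29) × 30 + 1 = 238471.
Minute boundaries passed: 132; those not divisible by 10: 132 − 13 = 119; dropped labels = 2 × 119 = 238.
Actual frame index = 238471 − 238 = 238233.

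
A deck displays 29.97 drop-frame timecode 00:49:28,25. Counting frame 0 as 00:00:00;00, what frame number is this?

88975

Complete 10-minute blocks: 4, each 17982 frames → 71928.
Remaining 9 whole minutes in the current block: 1800 + 8 × 1798 = 16184 frames.
Within the current minute: 28 × 30 + 25 − 2 = 863 (labels ;00/;01 skipped at this minute). Total = 71928 + 16184 + 863 = 88975.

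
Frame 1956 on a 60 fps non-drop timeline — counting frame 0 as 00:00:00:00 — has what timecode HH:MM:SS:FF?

1956 ÷ 60 = 32 full seconds, remainder 36 frames.
32 s = 0 h 0 min 32 s.
Timecode: 00:00:32:36.

00:00:32:36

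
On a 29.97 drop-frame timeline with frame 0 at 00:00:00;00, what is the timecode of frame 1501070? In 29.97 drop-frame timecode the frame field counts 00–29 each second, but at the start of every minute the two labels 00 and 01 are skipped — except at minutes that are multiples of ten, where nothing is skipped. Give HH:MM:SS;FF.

Each 10-minute DF block holds 10 × 60 × 30 − 9 × 2 = 17982 frames. 1501070 ÷ 17982 → 83 full blocks, remainder 8564.
Within the partial block the first minute is 1800 frames and each further minute 1798, so 4 further minute boundaries passed. Total skipped labels = 18 × 83 + 2 × 4 = 1502.
Non-drop label index = 1501070 + 1502 = 1502572; at 30 labels/s that is 13:54:45:22, i.e. DF 13:54:45;22.

13:54:45;22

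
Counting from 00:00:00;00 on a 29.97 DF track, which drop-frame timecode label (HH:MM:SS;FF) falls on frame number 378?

00:00:12;18

Ten DF minutes hold 17982 frames, so frame 378 lies in block 0 (frames 0–17981) with 378 frames into that block.
The block's first minute is 1800 frames and the rest 1798 each; 378 frames reaches minute 0, so 0 × 18 + 0 × 2 = 0 labels have been skipped so far.
Adding those back, label number 378 + 0 = 378 at 30 labels/s is 12 s + 18 f = 0 h 0 min 12 s frame 18, i.e. 00:00:12;18.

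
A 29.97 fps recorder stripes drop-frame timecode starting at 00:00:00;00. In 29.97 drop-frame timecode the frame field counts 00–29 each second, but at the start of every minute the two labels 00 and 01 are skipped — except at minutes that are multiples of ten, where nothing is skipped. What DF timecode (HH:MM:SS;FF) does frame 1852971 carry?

Each 10-minute DF block holds 10 × 60 × 30 − 9 × 2 = 17982 frames. 1852971 ÷ 17982 → 103 full blocks, remainder 825.
Within the partial block the first minute is 1800 frames and each further minute 1798, so 0 further minute boundaries passed. Total skipped labels = 18 × 103 + 2 × 0 = 1854.
Non-drop label index = 1852971 + 1854 = 1854825; at 30 labels/s that is 17:10:27:15, i.e. DF 17:10:27;15.

17:10:27;15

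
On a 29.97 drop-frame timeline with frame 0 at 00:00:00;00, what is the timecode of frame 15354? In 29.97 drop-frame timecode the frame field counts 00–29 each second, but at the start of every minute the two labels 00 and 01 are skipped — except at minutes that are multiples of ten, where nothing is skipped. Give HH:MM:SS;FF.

Ten DF minutes hold 17982 frames, so frame 15354 lies in block 0 (frames 0–17981) with 15354 frames into that block.
The block's first minute is 1800 frames and the rest 1798 each; 15354 frames reaches minute 8, so 0 × 18 + 8 × 2 = 16 labels have been skipped so far.
Adding those back, label number 15354 + 16 = 15370 at 30 labels/s is 512 s + 10 f = 0 h 8 min 32 s frame 10, i.e. 00:08:32;10.

00:08:32;10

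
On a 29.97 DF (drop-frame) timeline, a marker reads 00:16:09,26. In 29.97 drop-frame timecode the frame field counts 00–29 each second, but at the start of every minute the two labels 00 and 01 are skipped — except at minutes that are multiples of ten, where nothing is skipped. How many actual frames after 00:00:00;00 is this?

Complete 10-minute blocks: 1, each 17982 frames → 17982.
Remaining 6 whole minutes in the current block: 1800 + 5 × 1798 = 10790 frames.
Within the current minute: 9 × 30 + 26 − 2 = 294 (labels ;00/;01 skipped at this minute). Total = 17982 + 10790 + 294 = 29066.

29066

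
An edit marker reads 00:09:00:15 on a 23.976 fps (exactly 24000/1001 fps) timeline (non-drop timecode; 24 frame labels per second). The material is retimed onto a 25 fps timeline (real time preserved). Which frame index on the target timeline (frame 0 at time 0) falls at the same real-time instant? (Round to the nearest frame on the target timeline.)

Source frame index: (0×3600 + 9×60 + 0) × 24 + 15 = 12975.
Real time: 12975 / (24000/1001) = 173173/320 s.
Target frame: (173173/320) × (25) = 865865/64 ≈ 13529.141 → 13529.

frame 13529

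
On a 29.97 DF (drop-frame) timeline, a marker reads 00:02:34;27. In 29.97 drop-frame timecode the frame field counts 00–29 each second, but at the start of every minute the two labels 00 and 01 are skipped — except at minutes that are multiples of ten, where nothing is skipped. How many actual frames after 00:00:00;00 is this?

Complete 10-minute blocks: 0, each 17982 frames → 0.
Remaining 2 whole minutes in the current block: 1800 + 1 × 1798 = 3598 frames.
Within the current minute: 34 × 30 + 27 − 2 = 1045 (labels ;00/;01 skipped at this minute). Total = 0 + 3598 + 1045 = 4643.

4643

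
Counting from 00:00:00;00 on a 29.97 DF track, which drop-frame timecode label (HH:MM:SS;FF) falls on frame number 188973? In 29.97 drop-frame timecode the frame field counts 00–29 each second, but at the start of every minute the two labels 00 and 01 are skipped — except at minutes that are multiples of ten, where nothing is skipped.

Each 10-minute DF block holds 10 × 60 × 30 − 9 × 2 = 17982 frames. 188973 ÷ 17982 → 10 full blocks, remainder 9153.
Within the partial block the first minute is 1800 frames and each further minute 1798, so 5 further minute boundaries passed. Total skipped labels = 18 × 10 + 2 × 5 = 190.
Non-drop label index = 188973 + 190 = 189163; at 30 labels/s that is 01:45:05:13, i.e. DF 01:45:05;13.

01:45:05;13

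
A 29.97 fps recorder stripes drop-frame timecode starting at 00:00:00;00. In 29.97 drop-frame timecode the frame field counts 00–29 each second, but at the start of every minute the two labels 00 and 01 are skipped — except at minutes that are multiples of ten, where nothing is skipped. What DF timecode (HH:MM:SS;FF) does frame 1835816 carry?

17:00:55;02

Each 10-minute DF block holds 10 × 60 × 30 − 9 × 2 = 17982 frames. 1835816 ÷ 17982 → 102 full blocks, remainder 1652.
Within the partial block the first minute is 1800 frames and each further minute 1798, so 0 further minute boundaries passed. Total skipped labels = 18 × 102 + 2 × 0 = 1836.
Non-drop label index = 1835816 + 1836 = 1837652; at 30 labels/s that is 17:00:55:02, i.e. DF 17:00:55;02.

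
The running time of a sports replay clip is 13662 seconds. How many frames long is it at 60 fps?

Frames = 13662 × 60 = 819720.

819720 frames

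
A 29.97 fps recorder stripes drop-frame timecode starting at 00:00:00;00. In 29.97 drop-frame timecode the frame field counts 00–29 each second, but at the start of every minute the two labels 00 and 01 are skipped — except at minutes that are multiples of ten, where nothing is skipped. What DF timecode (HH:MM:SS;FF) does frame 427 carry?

Each 10-minute DF block holds 10 × 60 × 30 − 9 × 2 = 17982 frames. 427 ÷ 17982 → 0 full blocks, remainder 427.
Within the partial block the first minute is 1800 frames and each further minute 1798, so 0 further minute boundaries passed. Total skipped labels = 18 × 0 + 2 × 0 = 0.
Non-drop label index = 427 + 0 = 427; at 30 labels/s that is 00:00:14:07, i.e. DF 00:00:14;07.

00:00:14;07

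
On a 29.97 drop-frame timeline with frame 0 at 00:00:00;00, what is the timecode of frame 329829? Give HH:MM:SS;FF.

Each 10-minute DF block holds 10 × 60 × 30 − 9 × 2 = 17982 frames. 329829 ÷ 17982 → 18 full blocks, remainder 6153.
Within the partial block the first minute is 1800 frames and each further minute 1798, so 3 further minute boundaries passed. Total skipped labels = 18 × 18 + 2 × 3 = 330.
Non-drop label index = 329829 + 330 = 330159; at 30 labels/s that is 03:03:25:09, i.e. DF 03:03:25;09.

03:03:25;09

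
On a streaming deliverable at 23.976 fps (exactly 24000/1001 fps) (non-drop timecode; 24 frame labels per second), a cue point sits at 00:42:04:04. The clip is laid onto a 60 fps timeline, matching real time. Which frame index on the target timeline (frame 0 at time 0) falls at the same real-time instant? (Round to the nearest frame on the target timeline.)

Source frame index: (0×3600 + 42×60 + 4) × 24 + 4 = 60580.
Real time: 60580 / (24000/1001) = 3032029/1200 s.
Target frame: (3032029/1200) × (60) = 3032029/20 ≈ 151601.450 → 151601.

frame 151601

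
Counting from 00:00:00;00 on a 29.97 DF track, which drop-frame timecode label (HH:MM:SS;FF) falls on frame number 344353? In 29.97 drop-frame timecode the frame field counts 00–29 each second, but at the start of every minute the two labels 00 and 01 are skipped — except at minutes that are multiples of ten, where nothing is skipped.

Ten DF minutes hold 17982 frames, so frame 344353 lies in block 19 (frames 341658–359639) with 2695 frames into that block.
The block's first minute is 1800 frames and the rest 1798 each; 2695 frames reaches minute 1, so 19 × 18 + 1 × 2 = 344 labels have been skipped so far.
Adding those back, label number 344353 + 344 = 344697 at 30 labels/s is 11489 s + 27 f = 3 h 11 min 29 s frame 27, i.e. 03:11:29;27.

03:11:29;27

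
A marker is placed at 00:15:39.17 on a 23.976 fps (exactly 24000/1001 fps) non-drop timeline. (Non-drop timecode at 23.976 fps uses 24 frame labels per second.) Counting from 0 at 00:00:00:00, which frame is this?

Total seconds to the label: (0 × 3600 + 15 × 60 + 39) = 939.
Frame index = 939 × 24 + 17 = 22553.

frame 22553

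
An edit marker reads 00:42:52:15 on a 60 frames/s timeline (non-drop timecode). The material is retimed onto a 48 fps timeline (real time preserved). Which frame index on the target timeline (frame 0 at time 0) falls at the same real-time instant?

frame 123468

Source frame index: (0×3600 + 42×60 + 52) × 60 + 15 = 154335.
Real time: 154335 / (60) = 10289/4 s.
Target frame: (10289/4) × (48) = 123468.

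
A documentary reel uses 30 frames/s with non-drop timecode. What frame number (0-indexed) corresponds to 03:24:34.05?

Total seconds to the label: (3 × 3600 + 24 × 60 + 34) = 12274.
Frame index = 12274 × 30 + 5 = 368225.

frame 368225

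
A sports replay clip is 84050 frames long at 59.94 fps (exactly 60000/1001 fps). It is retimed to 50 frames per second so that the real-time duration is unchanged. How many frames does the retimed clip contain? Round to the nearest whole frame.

Frames at target rate = 84050 × (50) / (60000/1001) = 1682681/24 ≈ 70111.708.
Nearest whole frame: 70112.

70112 frames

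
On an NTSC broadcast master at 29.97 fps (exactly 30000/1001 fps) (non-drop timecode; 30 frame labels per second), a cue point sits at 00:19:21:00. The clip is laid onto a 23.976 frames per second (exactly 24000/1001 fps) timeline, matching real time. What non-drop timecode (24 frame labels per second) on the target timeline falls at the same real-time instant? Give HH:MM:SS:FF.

Source frame index: (0×3600 + 19×60 + 21) × 30 + 0 = 34830.
Real time: 34830 / (30000/1001) = 1162161/1000 s.
Target frame: (1162161/1000) × (24000/1001) = 27864.
At 24 labels/s: frame 27864 → 00:19:21:00.

00:19:21:00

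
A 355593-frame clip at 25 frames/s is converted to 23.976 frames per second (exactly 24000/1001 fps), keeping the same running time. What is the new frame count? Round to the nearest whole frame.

Frames at target rate = 355593 × (24000/1001) / (25) = 48767040/143 ≈ 341028.252.
Nearest whole frame: 341028.

341028 frames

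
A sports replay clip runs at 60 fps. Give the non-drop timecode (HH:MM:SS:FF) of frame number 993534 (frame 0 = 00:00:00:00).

993534 ÷ 60 = 16558 full seconds, remainder 54 frames.
16558 s = 4 h 35 min 58 s.
Timecode: 04:35:58:54.

04:35:58:54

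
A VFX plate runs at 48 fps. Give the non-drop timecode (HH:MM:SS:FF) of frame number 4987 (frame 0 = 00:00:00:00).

4987 ÷ 48 = 103 full seconds, remainder 43 frames.
103 s = 0 h 1 min 43 s.
Timecode: 00:01:43:43.

00:01:43:43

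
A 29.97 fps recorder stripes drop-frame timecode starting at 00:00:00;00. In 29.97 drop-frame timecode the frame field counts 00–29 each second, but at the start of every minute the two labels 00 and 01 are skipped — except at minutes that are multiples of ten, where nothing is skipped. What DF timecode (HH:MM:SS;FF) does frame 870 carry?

00:00:29;00

Each 10-minute DF block holds 10 × 60 × 30 − 9 × 2 = 17982 frames. 870 ÷ 17982 → 0 full blocks, remainder 870.
Within the partial block the first minute is 1800 frames and each further minute 1798, so 0 further minute boundaries passed. Total skipped labels = 18 × 0 + 2 × 0 = 0.
Non-drop label index = 870 + 0 = 870; at 30 labels/s that is 00:00:29:00, i.e. DF 00:00:29;00.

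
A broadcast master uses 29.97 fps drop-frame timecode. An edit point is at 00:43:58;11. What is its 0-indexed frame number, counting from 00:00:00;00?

Complete 10-minute blocks: 4, each 17982 frames → 71928.
Remaining 3 whole minutes in the current block: 1800 + 2 × 1798 = 5396 frames.
Within the current minute: 58 × 30 + 11 − 2 = 1749 (labels ;00/;01 skipped at this minute). Total = 71928 + 5396 + 1749 = 79073.

79073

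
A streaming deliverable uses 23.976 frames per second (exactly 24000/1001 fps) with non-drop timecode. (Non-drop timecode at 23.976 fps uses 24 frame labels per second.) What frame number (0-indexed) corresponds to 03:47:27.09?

frame 327537

Total seconds to the label: (3 × 3600 + 47 × 60 + 27) = 13647.
Frame index = 13647 × 24 + 9 = 327537.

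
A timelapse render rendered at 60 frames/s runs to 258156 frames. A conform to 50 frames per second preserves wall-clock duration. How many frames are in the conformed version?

Target frames = source frames × (target rate / source rate) = 258156 × (50)/(60) = 258156 × 5/6 = 215130.

215130 frames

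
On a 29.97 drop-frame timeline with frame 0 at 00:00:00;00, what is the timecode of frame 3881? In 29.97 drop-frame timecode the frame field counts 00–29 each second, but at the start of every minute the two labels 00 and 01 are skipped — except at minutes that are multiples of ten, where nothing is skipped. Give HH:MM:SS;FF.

Each 10-minute DF block holds 10 × 60 × 30 − 9 × 2 = 17982 frames. 3881 ÷ 17982 → 0 full blocks, remainder 3881.
Within the partial block the first minute is 1800 frames and each further minute 1798, so 2 further minute boundaries passed. Total skipped labels = 18 × 0 + 2 × 2 = 4.
Non-drop label index = 3881 + 4 = 3885; at 30 labels/s that is 00:02:09:15, i.e. DF 00:02:09;15.

00:02:09;15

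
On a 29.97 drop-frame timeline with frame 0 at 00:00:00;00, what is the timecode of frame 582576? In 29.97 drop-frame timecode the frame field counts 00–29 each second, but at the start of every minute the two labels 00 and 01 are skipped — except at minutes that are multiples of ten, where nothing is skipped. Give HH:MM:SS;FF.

05:23:58;18

Each 10-minute DF block holds 10 × 60 × 30 − 9 × 2 = 17982 frames. 582576 ÷ 17982 → 32 full blocks, remainder 7152.
Within the partial block the first minute is 1800 frames and each further minute 1798, so 3 further minute boundaries passed. Total skipped labels = 18 × 32 + 2 × 3 = 582.
Non-drop label index = 582576 + 582 = 583158; at 30 labels/s that is 05:23:58:18, i.e. DF 05:23:58;18.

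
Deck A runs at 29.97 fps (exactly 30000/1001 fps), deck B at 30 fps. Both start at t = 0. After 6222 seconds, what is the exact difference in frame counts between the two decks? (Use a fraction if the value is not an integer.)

A emits 30000/1001 × 6222 = 186660000/1001 frames; B emits 30 × 6222 = 186660.
Difference = 186660/1001 frames (≈ 186.4735); B is ahead of A.

186660/1001 frames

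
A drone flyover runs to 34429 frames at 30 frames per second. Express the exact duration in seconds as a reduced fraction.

34429/30 seconds

Running time = 34429 ÷ (30) = 34429 × 1/30 = 34429/30 s.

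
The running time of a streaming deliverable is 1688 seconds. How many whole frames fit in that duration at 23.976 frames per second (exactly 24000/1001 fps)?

Frames = 1688 × 24000/1001 = 40512000/1001 ≈ 40471.5285.
Complete frames: 40471.

40471 frames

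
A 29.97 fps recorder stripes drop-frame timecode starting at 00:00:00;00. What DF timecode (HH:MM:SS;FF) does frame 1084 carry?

00:00:36;04

Each 10-minute DF block holds 10 × 60 × 30 − 9 × 2 = 17982 frames. 1084 ÷ 17982 → 0 full blocks, remainder 1084.
Within the partial block the first minute is 1800 frames and each further minute 1798, so 0 further minute boundaries passed. Total skipped labels = 18 × 0 + 2 × 0 = 0.
Non-drop label index = 1084 + 0 = 1084; at 30 labels/s that is 00:00:36:04, i.e. DF 00:00:36;04.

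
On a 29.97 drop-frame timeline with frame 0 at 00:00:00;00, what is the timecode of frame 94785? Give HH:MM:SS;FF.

Each 10-minute DF block holds 10 × 60 × 30 − 9 × 2 = 17982 frames. 94785 ÷ 17982 → 5 full blocks, remainder 4875.
Within the partial block the first minute is 1800 frames and each further minute 1798, so 2 further minute boundaries passed. Total skipped labels = 18 × 5 + 2 × 2 = 94.
Non-drop label index = 94785 + 94 = 94879; at 30 labels/s that is 00:52:42:19, i.e. DF 00:52:42;19.

00:52:42;19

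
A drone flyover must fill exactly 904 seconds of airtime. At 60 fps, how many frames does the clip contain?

Frames = 904 × 60 = 54240.

54240 frames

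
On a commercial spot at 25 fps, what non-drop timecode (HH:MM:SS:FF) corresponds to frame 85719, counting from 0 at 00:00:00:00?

85719 ÷ 25 = 3428 full seconds, remainder 19 frames.
3428 s = 0 h 57 min 8 s.
Timecode: 00:57:08:19.

00:57:08:19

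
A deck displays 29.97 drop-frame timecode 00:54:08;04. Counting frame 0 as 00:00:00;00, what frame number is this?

97346

As if non-drop at 30 labels/s: (0 × 3600 + 54 × 60 + 8) × 30 + 4 = 97444.
Minute boundaries passed: 54; those not divisible by 10: 54 − 5 = 49; dropped labels = 2 × 49 = 98.
Actual frame index = 97444 − 98 = 97346.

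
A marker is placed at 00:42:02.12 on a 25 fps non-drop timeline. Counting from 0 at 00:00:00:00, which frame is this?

Total seconds to the label: (0 × 3600 + 42 × 60 + 2) = 2522.
Frame index = 2522 × 25 + 12 = 63062.

63062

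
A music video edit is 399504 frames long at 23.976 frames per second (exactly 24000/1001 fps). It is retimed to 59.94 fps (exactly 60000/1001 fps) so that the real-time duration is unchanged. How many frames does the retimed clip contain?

998760 frames

Target frames = source frames × (target rate / source rate) = 399504 × (60000/1001)/(24000/1001) = 399504 × 5/2 = 998760.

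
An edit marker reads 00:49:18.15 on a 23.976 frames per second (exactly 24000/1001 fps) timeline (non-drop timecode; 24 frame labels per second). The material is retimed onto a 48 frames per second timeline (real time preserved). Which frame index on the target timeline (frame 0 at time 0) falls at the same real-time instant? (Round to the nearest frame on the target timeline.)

frame 142156

Source frame index: (0×3600 + 49×60 + 18) × 24 + 15 = 71007.
Real time: 71007 / (24000/1001) = 23692669/8000 s.
Target frame: (23692669/8000) × (48) = 71078007/500 ≈ 142156.014 → 142156.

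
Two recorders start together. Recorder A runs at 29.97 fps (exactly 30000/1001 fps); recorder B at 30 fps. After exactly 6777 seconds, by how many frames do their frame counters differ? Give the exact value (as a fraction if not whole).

A emits 30000/1001 × 6777 = 203310000/1001 frames; B emits 30 × 6777 = 203310.
Difference = 203310/1001 frames (≈ 203.1069); B is ahead of A.

203310/1001 frames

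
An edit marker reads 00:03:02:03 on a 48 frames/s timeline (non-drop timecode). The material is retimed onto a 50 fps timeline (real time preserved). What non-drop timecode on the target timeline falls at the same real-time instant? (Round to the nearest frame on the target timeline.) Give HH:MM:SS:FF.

00:03:02:03

Source frame index: (0×3600 + 3×60 + 2) × 48 + 3 = 8739.
Real time: 8739 / (48) = 2913/16 s.
Target frame: (2913/16) × (50) = 72825/8 ≈ 9103.125 → 9103.
At 50 labels/s: frame 9103 → 00:03:02:03.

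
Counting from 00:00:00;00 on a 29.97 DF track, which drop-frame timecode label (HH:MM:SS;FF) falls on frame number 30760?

Ten DF minutes hold 17982 frames, so frame 30760 lies in block 1 (frames 17982–35963) with 12778 frames into that block.
The block's first minute is 1800 frames and the rest 1798 each; 12778 frames reaches minute 7, so 1 × 18 + 7 × 2 = 32 labels have been skipped so far.
Adding those back, label number 30760 + 32 = 30792 at 30 labels/s is 1026 s + 12 f = 0 h 17 min 6 s frame 12, i.e. 00:17:06;12.

00:17:06;12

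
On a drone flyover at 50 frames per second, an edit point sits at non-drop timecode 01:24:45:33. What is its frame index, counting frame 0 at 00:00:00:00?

Total seconds to the label: (1 × 3600 + 24 × 60 + 45) = 5085.
Frame index = 5085 × 50 + 33 = 254283.

frame 254283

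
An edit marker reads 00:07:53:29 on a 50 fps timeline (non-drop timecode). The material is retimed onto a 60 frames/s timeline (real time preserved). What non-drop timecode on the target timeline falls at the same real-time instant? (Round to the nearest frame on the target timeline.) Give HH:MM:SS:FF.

Source frame index: (0×3600 + 7×60 + 53) × 50 + 29 = 23679.
Real time: 23679 / (50) = 23679/50 s.
Target frame: (23679/50) × (60) = 142074/5 ≈ 28414.800 → 28415.
At 60 labels/s: frame 28415 → 00:07:53:35.

00:07:53:35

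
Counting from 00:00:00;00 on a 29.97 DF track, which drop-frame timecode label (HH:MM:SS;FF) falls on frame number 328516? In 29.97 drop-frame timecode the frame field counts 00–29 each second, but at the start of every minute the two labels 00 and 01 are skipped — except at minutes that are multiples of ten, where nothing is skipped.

Each 10-minute DF block holds 10 × 60 × 30 − 9 × 2 = 17982 frames. 328516 ÷ 17982 → 18 full blocks, remainder 4840.
Within the partial block the first minute is 1800 frames and each further minute 1798, so 2 further minute boundaries passed. Total skipped labels = 18 × 18 + 2 × 2 = 328.
Non-drop label index = 328516 + 328 = 328844; at 30 labels/s that is 03:02:41:14, i.e. DF 03:02:41;14.

03:02:41;14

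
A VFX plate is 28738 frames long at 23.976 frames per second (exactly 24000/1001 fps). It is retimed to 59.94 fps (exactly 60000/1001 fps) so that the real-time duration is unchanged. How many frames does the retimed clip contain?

71845 frames

Target frames = source frames × (target rate / source rate) = 28738 × (60000/1001)/(24000/1001) = 28738 × 5/2 = 71845.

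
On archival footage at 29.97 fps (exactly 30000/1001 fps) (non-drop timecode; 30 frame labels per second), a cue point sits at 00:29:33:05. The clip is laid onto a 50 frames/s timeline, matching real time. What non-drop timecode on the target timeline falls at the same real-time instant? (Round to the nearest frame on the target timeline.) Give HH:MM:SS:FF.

Source frame index: (0×3600 + 29×60 + 33) × 30 + 5 = 53195.
Real time: 53195 / (30000/1001) = 10649639/6000 s.
Target frame: (10649639/6000) × (50) = 10649639/120 ≈ 88746.992 → 88747.
At 50 labels/s: frame 88747 → 00:29:34:47.

00:29:34:47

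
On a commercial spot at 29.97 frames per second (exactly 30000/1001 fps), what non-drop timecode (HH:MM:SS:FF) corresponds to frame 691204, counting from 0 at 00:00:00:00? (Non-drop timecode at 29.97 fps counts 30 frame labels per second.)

691204 ÷ 30 = 23040 full seconds, remainder 4 frames.
23040 s = 6 h 24 min 0 s.
Timecode: 06:24:00:04.

06:24:00:04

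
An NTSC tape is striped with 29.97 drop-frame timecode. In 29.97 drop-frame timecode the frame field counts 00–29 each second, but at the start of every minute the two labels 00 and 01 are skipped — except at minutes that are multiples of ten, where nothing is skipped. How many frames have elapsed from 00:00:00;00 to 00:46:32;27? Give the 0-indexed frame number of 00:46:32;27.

As if non-drop at 30 labels/s: (0 × 3600 + 46 × 60 + 32) × 30 + 27 = 83787.
Minute boundaries passed: 46; those not divisible by 10: 46 − 4 = 42; dropped labels = 2 × 42 = 84.
Actual frame index = 83787 − 84 = 83703.

83703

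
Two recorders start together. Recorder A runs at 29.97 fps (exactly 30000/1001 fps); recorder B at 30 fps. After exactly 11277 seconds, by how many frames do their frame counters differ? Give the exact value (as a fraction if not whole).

A emits 30000/1001 × 11277 = 48330000/143 frames; B emits 30 × 11277 = 338310.
Difference = 48330/143 frames (≈ 337.9720); B is ahead of A.

48330/143 frames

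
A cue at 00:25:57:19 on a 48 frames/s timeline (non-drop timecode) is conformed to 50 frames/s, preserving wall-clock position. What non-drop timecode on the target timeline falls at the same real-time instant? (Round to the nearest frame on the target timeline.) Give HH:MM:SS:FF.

00:25:57:20

Source frame index: (0×3600 + 25×60 + 57) × 48 + 19 = 74755.
Real time: 74755 / (48) = 74755/48 s.
Target frame: (74755/48) × (50) = 1868875/24 ≈ 77869.792 → 77870.
At 50 labels/s: frame 77870 → 00:25:57:20.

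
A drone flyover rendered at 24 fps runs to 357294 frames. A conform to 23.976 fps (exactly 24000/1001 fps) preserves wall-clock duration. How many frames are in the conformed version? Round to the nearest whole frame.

Frames at target rate = 357294 × (24000/1001) / (24) = 51042000/143 ≈ 356937.063.
Nearest whole frame: 356937.

356937 frames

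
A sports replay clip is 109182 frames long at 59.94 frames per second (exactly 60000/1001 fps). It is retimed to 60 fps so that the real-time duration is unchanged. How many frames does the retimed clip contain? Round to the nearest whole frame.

109291 frames

Frames at target rate = 109182 × (60) / (60000/1001) = 54645591/500 ≈ 109291.182.
Nearest whole frame: 109291.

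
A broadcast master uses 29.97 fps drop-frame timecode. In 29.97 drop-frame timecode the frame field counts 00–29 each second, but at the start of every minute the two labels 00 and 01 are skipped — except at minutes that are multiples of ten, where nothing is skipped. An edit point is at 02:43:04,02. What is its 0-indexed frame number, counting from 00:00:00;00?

293228

As if non-drop at 30 labels/s: (2 × 3600 + 43 × 60 + 4) × 30 + 2 = 293522.
Minute boundaries passed: 163; those not divisible by 10: 163 − 16 = 147; dropped labels = 2 × 147 = 294.
Actual frame index = 293522 − 294 = 293228.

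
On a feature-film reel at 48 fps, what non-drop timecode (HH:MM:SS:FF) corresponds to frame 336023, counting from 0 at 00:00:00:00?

01:56:40:23

336023 ÷ 48 = 7000 full seconds, remainder 23 frames.
7000 s = 1 h 56 min 40 s.
Timecode: 01:56:40:23.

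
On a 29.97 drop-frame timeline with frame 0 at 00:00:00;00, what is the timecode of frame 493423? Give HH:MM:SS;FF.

Ten DF minutes hold 17982 frames, so frame 493423 lies in block 27 (frames 485514–503495) with 7909 frames into that block.
The block's first minute is 1800 frames and the rest 1798 each; 7909 frames reaches minute 4, so 27 × 18 + 4 × 2 = 494 labels have been skipped so far.
Adding those back, label number 493423 + 494 = 493917 at 30 labels/s is 16463 s + 27 f = 4 h 34 min 23 s frame 27, i.e. 04:34:23;27.

04:34:23;27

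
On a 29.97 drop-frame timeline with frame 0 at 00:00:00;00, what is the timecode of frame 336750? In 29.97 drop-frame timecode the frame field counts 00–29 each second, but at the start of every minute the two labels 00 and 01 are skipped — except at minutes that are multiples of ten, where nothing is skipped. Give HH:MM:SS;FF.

Ten DF minutes hold 17982 frames, so frame 336750 lies in block 18 (frames 323676–341657) with 13074 frames into that block.
The block's first minute is 1800 frames and the rest 1798 each; 13074 frames reaches minute 7, so 18 × 18 + 7 × 2 = 338 labels have been skipped so far.
Adding those back, label number 336750 + 338 = 337088 at 30 labels/s is 11236 s + 8 f = 3 h 7 min 16 s frame 8, i.e. 03:07:16;08.

03:07:16;08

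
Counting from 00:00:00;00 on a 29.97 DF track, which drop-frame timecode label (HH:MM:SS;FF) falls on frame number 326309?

Ten DF minutes hold 17982 frames, so frame 326309 lies in block 18 (frames 323676–341657) with 2633 frames into that block.
The block's first minute is 1800 frames and the rest 1798 each; 2633 frames reaches minute 1, so 18 × 18 + 1 × 2 = 326 labels have been skipped so far.
Adding those back, label number 326309 + 326 = 326635 at 30 labels/s is 10887 s + 25 f = 3 h 1 min 27 s frame 25, i.e. 03:01:27;25.

03:01:27;25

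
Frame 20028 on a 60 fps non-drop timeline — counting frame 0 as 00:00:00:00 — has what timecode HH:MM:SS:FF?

00:05:33:48

20028 ÷ 60 = 333 full seconds, remainder 48 frames.
333 s = 0 h 5 min 33 s.
Timecode: 00:05:33:48.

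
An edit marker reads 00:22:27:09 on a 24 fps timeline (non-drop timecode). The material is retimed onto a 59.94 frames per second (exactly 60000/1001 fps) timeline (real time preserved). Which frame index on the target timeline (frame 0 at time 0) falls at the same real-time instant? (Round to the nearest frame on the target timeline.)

Source frame index: (0×3600 + 22×60 + 27) × 24 + 9 = 32337.
Real time: 32337 / (24) = 10779/8 s.
Target frame: (10779/8) × (60000/1001) = 80842500/1001 ≈ 80761.738 → 80762.

frame 80762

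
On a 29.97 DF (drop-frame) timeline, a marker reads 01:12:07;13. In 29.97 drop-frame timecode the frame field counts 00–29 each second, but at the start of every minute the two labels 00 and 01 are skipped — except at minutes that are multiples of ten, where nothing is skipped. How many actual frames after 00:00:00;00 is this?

129693

As if non-drop at 30 labels/s: (1 × 3600 + 12 × 60 + 7) × 30 + 13 = 129823.
Minute boundaries passed: 72; those not divisible by 10: 72 − 7 = 65; dropped labels = 2 × 65 = 130.
Actual frame index = 129823 − 130 = 129693.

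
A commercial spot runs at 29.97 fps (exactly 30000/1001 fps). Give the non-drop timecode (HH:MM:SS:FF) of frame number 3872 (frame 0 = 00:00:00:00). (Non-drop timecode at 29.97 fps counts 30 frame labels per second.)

3872 ÷ 30 = 129 full seconds, remainder 2 frames.
129 s = 0 h 2 min 9 s.
Timecode: 00:02:09:02.

00:02:09:02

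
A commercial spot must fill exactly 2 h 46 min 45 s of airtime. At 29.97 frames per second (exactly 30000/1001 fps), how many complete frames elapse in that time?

299850 frames

2 h 46 min 45 s = 10005 s.
Frames = 10005 × 30000/1001 = 300150000/1001 ≈ 299850.1499.
Complete frames: 299850.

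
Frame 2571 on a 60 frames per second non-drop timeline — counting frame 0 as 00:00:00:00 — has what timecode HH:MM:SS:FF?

00:00:42:51

2571 ÷ 60 = 42 full seconds, remainder 51 frames.
42 s = 0 h 0 min 42 s.
Timecode: 00:00:42:51.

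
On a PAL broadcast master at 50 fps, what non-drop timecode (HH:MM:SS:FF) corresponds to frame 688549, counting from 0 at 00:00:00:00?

03:49:30:49

688549 ÷ 50 = 13770 full seconds, remainder 49 frames.
13770 s = 3 h 49 min 30 s.
Timecode: 03:49:30:49.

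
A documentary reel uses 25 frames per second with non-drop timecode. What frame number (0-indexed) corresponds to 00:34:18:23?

Total seconds to the label: (0 × 3600 + 34 × 60 + 18) = 2058.
Frame index = 2058 × 25 + 23 = 51473.

frame 51473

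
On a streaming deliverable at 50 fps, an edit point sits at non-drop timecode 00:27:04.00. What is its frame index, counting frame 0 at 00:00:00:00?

frame 81200

Total seconds to the label: (0 × 3600 + 27 × 60 + 4) = 1624.
Frame index = 1624 × 50 + 0 = 81200.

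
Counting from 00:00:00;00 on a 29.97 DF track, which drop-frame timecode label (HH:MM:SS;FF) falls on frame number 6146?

00:03:25;02

Ten DF minutes hold 17982 frames, so frame 6146 lies in block 0 (frames 0–17981) with 6146 frames into that block.
The block's first minute is 1800 frames and the rest 1798 each; 6146 frames reaches minute 3, so 0 × 18 + 3 × 2 = 6 labels have been skipped so far.
Adding those back, label number 6146 + 6 = 6152 at 30 labels/s is 205 s + 2 f = 0 h 3 min 25 s frame 2, i.e. 00:03:25;02.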